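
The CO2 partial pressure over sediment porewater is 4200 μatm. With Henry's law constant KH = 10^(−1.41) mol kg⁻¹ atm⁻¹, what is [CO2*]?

KH = 10^(−1.41) = 3.890×10^-2 mol kg⁻¹ atm⁻¹
[CO2*] = KH · pCO2 = 3.890×10^-2 × 4200×10^-6 atm = 1.63×10^-4 mol/kg

[CO2*] = 163 μmol/kg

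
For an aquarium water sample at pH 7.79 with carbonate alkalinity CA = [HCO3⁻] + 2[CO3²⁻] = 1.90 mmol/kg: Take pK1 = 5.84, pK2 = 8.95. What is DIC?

DIC = 1.80 mmol/kg

CA = [HCO3⁻] + 2[CO3²⁻] = (α₁ + 2α₂)·DIC
At pH 7.79: [H⁺]/K1 = 10^-1.95 = 0.011220, K2/[H⁺] = 10^-1.16 = 0.069183
α₁ = 1/(1 + 0.011220 + 0.069183) = 1/1.0804 = 0.9256; α₂ = α₁·K2/[H⁺] = 0.06403
α₁ + 2α₂ = 1.0536
DIC = CA / (α₁ + 2α₂) = 1.90 / 1.0536 = 1.80 mmol/kg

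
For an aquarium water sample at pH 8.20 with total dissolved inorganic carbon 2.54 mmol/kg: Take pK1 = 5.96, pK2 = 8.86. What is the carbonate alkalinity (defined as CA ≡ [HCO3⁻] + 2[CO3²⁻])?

CA = [HCO3⁻] + 2[CO3²⁻] = (α₁ + 2α₂)·DIC
At pH 8.20: [H⁺]/K1 = 10^-2.24 = 0.0057544, K2/[H⁺] = 10^-0.66 = 0.21878
α₁ = 1/(1 + 0.0057544 + 0.21878) = 1/1.2245 = 0.8166; α₂ = α₁·K2/[H⁺] = 0.1787
α₁ + 2α₂ = 1.1740
CA = 1.1740 × 2.54 = 2.98 mmol/kg

CA = 2.98 mmol/kg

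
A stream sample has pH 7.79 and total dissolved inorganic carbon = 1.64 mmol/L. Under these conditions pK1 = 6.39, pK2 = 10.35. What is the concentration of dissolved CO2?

α₀ = 1 / (1 + K1/[H⁺] + K1K2/[H⁺]²) = 1 / (1 + 10^+1.40 + 10^-1.16)
   = 1 / (1 + 25.119 + 0.069183) = 1/26.188 = 0.03819
[CO2*] = α₀ × DIC = 0.03819 × 1.64 = 0.0626 mmol/L

[CO2*] = 0.0626 mmol/L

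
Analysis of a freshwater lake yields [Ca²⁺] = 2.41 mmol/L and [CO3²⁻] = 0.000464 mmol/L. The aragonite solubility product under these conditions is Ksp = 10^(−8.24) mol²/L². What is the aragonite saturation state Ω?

Ksp = 10^(−8.24) = 5.754×10^-9
Ω = [Ca²⁺][CO3²⁻]/Ksp = (2.41×10^-3)(0.000464×10^-3) / 5.754×10^-9 = 0.194

Ω = 0.194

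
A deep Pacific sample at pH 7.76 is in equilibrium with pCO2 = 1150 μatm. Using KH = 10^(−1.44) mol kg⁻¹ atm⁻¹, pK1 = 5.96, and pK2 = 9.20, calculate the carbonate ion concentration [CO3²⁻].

[CO3²⁻] = 0.0957 mmol/kg

[CO2*] = KH · pCO2 = 10^(−1.44) × 1150×10^-6 = 4.175×10^-5 mol/kg
α₀ = 1/(1 + K1/[H⁺] + K1K2/[H⁺]²) = 1/(1 + 10^+1.80 + 10^+0.36) = 0.01506
DIC = [CO2*]/α₀ = 4.175×10^-5 / 0.01506 = 2.772 mmol/kg
[CO3²⁻] = α₂·DIC; α₂ = 0.03451, so [CO3²⁻] = 0.03451 × 2.772 = 0.0957 mmol/kg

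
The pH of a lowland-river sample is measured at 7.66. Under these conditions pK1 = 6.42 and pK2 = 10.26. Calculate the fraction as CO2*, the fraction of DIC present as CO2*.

α₀ = 0.0543

α₀ = 1 / (1 + K1/[H⁺] + K1K2/[H⁺]²) = 1 / (1 + 10^+1.24 + 10^-1.36)
   = 1 / (1 + 17.378 + 0.043652) = 1/18.422 = 0.05428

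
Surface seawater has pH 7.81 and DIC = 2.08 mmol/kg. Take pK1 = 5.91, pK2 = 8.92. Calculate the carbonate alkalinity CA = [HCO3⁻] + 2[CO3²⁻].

CA = [HCO3⁻] + 2[CO3²⁻] = (α₁ + 2α₂)·DIC
At pH 7.81: [H⁺]/K1 = 10^-1.90 = 0.012589, K2/[H⁺] = 10^-1.11 = 0.077625
α₁ = 1/(1 + 0.012589 + 0.077625) = 1/1.0902 = 0.9173; α₂ = α₁·K2/[H⁺] = 0.07120
α₁ + 2α₂ = 1.0597
CA = 1.0597 × 2.08 = 2.20 mmol/kg

CA = 2.20 mmol/kg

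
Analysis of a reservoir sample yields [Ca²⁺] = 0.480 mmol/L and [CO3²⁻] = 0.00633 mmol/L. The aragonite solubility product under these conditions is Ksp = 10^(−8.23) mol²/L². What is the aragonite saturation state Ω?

Ksp = 10^(−8.23) = 5.888×10^-9
Ω = [Ca²⁺][CO3²⁻]/Ksp = (0.480×10^-3)(0.00633×10^-3) / 5.888×10^-9 = 0.516

Ω = 0.516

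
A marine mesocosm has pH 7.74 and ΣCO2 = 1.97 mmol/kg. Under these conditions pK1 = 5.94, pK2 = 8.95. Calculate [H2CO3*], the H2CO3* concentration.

α₀ = 1 / (1 + K1/[H⁺] + K1K2/[H⁺]²) = 1 / (1 + 10^+1.80 + 10^+0.59)
   = 1 / (1 + 63.096 + 3.8905) = 1/67.986 = 0.01471
[CO2*] = α₀ × DIC = 0.01471 × 1.97 = 0.0290 mmol/kg

[CO2*] = 0.0290 mmol/kg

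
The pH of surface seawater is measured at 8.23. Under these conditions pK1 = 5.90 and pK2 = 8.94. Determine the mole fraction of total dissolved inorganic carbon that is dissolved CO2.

α₀ = 1 / (1 + K1/[H⁺] + K1K2/[H⁺]²) = 1 / (1 + 10^+2.33 + 10^+1.62)
   = 1 / (1 + 213.80 + 41.687) = 1/256.48 = 0.003899

α₀ = 0.00390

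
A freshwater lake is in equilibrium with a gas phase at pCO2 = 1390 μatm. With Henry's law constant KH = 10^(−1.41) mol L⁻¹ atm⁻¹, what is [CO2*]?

KH = 10^(−1.41) = 3.890×10^-2 mol L⁻¹ atm⁻¹
[CO2*] = KH · pCO2 = 3.890×10^-2 × 1390×10^-6 atm = 5.41×10^-5 mol/L

[CO2*] = 54.1 μmol/L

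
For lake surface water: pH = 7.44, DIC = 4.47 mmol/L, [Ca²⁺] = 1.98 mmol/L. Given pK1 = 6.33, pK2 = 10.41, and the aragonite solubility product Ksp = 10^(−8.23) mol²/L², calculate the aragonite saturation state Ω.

Ω = 1.49

α₂ = 1 / (1 + [H⁺]/K2 + [H⁺]²/(K1K2)) = 1 / (1 + 10^+2.97 + 10^+1.86)
   = 1 / (1 + 933.25 + 72.444) = 1/1006.7 = 0.0009933
[CO3²⁻] = α₂ × DIC = 0.0009933 × 4.47 = 0.004440 mmol/L = 4.440 μmol/L
Ksp = 10^(−8.23) = 5.888×10^-9
Ω = [Ca²⁺][CO3²⁻]/Ksp = (1.98×10^-3)(4.440×10^-6) / 5.888×10^-9 = 1.49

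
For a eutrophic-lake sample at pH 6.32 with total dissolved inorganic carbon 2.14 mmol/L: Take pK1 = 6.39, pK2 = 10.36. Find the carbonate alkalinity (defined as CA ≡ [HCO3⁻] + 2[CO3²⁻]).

CA = 0.984 mmol/L

CA = [HCO3⁻] + 2[CO3²⁻] = (α₁ + 2α₂)·DIC
At pH 6.32: [H⁺]/K1 = 10^0.07 = 1.1749, K2/[H⁺] = 10^-4.04 = 9.1201×10^-5
α₁ = 1/(1 + 1.1749 + 9.1201×10^-5) = 1/2.1750 = 0.4598; α₂ = α₁·K2/[H⁺] = 4.193×10^-5
α₁ + 2α₂ = 0.4599
CA = 0.4599 × 2.14 = 0.984 mmol/L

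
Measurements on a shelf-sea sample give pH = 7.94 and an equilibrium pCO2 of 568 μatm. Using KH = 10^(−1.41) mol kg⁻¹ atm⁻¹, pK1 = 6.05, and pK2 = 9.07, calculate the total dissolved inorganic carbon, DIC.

DIC = 1.86 mmol/kg

[CO2*] = KH · pCO2 = 10^(−1.41) × 568×10^-6 = 2.210×10^-5 mol/kg
α₀ = 1/(1 + K1/[H⁺] + K1K2/[H⁺]²) = 1/(1 + 10^+1.89 + 10^+0.76) = 0.01185
DIC = [CO2*]/α₀ = 2.210×10^-5 / 0.01185 = 1.86 mmol/kg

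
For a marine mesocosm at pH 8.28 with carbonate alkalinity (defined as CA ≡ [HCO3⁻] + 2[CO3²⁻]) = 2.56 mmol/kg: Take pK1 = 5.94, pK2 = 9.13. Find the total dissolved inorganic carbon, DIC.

CA = [HCO3⁻] + 2[CO3²⁻] = (α₁ + 2α₂)·DIC
At pH 8.28: [H⁺]/K1 = 10^-2.34 = 0.0045709, K2/[H⁺] = 10^-0.85 = 0.14125
α₁ = 1/(1 + 0.0045709 + 0.14125) = 1/1.1458 = 0.8727; α₂ = α₁·K2/[H⁺] = 0.1233
α₁ + 2α₂ = 1.1193
DIC = CA / (α₁ + 2α₂) = 2.56 / 1.1193 = 2.29 mmol/kg

DIC = 2.29 mmol/kg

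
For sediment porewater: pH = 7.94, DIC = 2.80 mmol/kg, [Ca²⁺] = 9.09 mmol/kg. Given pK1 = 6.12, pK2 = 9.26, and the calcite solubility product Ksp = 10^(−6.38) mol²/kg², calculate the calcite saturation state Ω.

α₂ = 1 / (1 + [H⁺]/K2 + [H⁺]²/(K1K2)) = 1 / (1 + 10^+1.32 + 10^-0.50)
   = 1 / (1 + 20.893 + 0.31623) = 1/22.209 = 0.04503
[CO3²⁻] = α₂ × DIC = 0.04503 × 2.80 = 0.1261 mmol/kg
Ksp = 10^(−6.38) = 4.169×10^-7
Ω = [Ca²⁺][CO3²⁻]/Ksp = (9.09×10^-3)(1.261×10^-4) / 4.169×10^-7 = 2.75

Ω = 2.75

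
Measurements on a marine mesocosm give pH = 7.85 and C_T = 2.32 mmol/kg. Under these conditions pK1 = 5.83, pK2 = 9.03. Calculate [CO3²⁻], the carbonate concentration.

α₂ = 1 / (1 + [H⁺]/K2 + [H⁺]²/(K1K2)) = 1 / (1 + 10^+1.18 + 10^-0.84)
   = 1 / (1 + 15.136 + 0.14454) = 1/16.280 = 0.06142
[CO3²⁻] = α₂ × DIC = 0.06142 × 2.32 = 0.143 mmol/kg

[CO3²⁻] = 0.143 mmol/kg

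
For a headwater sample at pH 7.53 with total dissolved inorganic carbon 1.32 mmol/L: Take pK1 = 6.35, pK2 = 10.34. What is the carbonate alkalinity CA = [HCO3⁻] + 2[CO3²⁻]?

CA = 1.24 mmol/L

CA = [HCO3⁻] + 2[CO3²⁻] = (α₁ + 2α₂)·DIC
At pH 7.53: [H⁺]/K1 = 10^-1.18 = 0.066069, K2/[H⁺] = 10^-2.81 = 0.0015488
α₁ = 1/(1 + 0.066069 + 0.0015488) = 1/1.0676 = 0.9367; α₂ = α₁·K2/[H⁺] = 0.001451
α₁ + 2α₂ = 0.9396
CA = 0.9396 × 1.32 = 1.24 mmol/L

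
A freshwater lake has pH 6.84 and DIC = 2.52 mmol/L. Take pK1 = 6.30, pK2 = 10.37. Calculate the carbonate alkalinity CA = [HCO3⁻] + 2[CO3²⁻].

CA = 1.96 mmol/L

CA = [HCO3⁻] + 2[CO3²⁻] = (α₁ + 2α₂)·DIC
At pH 6.84: [H⁺]/K1 = 10^-0.54 = 0.28840, K2/[H⁺] = 10^-3.53 = 0.00029512
α₁ = 1/(1 + 0.28840 + 0.00029512) = 1/1.2887 = 0.7760; α₂ = α₁·K2/[H⁺] = 0.0002290
α₁ + 2α₂ = 0.7764
CA = 0.7764 × 2.52 = 1.96 mmol/L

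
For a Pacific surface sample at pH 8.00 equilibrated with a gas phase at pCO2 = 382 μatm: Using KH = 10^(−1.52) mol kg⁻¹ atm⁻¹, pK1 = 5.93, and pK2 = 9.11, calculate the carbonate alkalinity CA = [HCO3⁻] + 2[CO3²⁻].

CA = 1.57 mmol/kg

[CO2*] = KH · pCO2 = 10^(−1.52) × 382×10^-6 = 1.154×10^-5 mol/kg
α₀ = 1/(1 + K1/[H⁺] + K1K2/[H⁺]²) = 1/(1 + 10^+2.07 + 10^+0.96) = 0.007836
DIC = [CO2*]/α₀ = 1.154×10^-5 / 0.007836 = 1.472 mmol/kg
CA = (α₁ + 2α₂)·DIC = (0.9207 + 2×0.07147) × 1.472 = 1.57 mmol/kg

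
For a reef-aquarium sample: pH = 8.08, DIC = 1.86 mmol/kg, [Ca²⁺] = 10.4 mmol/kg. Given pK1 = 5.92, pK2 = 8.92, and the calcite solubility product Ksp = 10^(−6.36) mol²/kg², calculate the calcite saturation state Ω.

α₂ = 1 / (1 + [H⁺]/K2 + [H⁺]²/(K1K2)) = 1 / (1 + 10^+0.84 + 10^-1.32)
   = 1 / (1 + 6.9183 + 0.047863) = 1/7.9662 = 0.1255
[CO3²⁻] = α₂ × DIC = 0.1255 × 1.86 = 0.2335 mmol/kg
Ksp = 10^(−6.36) = 4.365×10^-7
Ω = [Ca²⁺][CO3²⁻]/Ksp = (10.4×10^-3)(2.335×10^-4) / 4.365×10^-7 = 5.56

Ω = 5.56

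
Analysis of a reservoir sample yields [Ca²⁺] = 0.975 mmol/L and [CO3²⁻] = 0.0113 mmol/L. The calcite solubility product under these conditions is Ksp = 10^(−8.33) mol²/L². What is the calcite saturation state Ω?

Ksp = 10^(−8.33) = 4.677×10^-9
Ω = [Ca²⁺][CO3²⁻]/Ksp = (0.975×10^-3)(0.0113×10^-3) / 4.677×10^-9 = 2.36

Ω = 2.36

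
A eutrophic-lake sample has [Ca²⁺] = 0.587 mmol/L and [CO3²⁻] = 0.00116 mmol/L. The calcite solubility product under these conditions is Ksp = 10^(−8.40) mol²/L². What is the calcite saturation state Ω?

Ksp = 10^(−8.40) = 3.981×10^-9
Ω = [Ca²⁺][CO3²⁻]/Ksp = (0.587×10^-3)(0.00116×10^-3) / 3.981×10^-9 = 0.171

Ω = 0.171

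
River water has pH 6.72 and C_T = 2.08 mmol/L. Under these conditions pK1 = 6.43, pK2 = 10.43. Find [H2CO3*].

[CO2*] = 0.705 mmol/L

α₀ = 1 / (1 + K1/[H⁺] + K1K2/[H⁺]²) = 1 / (1 + 10^+0.29 + 10^-3.42)
   = 1 / (1 + 1.9498 + 0.00038019) = 1/2.9502 = 0.3390
[CO2*] = α₀ × DIC = 0.3390 × 2.08 = 0.705 mmol/L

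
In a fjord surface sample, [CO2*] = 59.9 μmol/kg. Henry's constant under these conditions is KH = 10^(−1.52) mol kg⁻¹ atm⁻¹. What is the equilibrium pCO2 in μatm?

KH = 10^(−1.52) = 3.020×10^-2 mol kg⁻¹ atm⁻¹
pCO2 = [CO2*]/KH = 59.9×10^-6 / 3.020×10^-2 = 1.98×10^-3 atm = 1980 μatm

pCO2 = 1980 μatm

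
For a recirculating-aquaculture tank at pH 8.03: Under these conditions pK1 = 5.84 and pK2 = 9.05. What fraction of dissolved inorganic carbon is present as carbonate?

α₂ = 1 / (1 + [H⁺]/K2 + [H⁺]²/(K1K2)) = 1 / (1 + 10^+1.02 + 10^-1.17)
   = 1 / (1 + 10.471 + 0.067608) = 1/11.539 = 0.08666

α₂ = 0.0867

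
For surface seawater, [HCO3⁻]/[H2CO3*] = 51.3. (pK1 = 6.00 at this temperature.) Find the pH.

pH = 7.71

From K1 = [H⁺][HCO3⁻]/[H2CO3*]:  pH = pK1 + log₁₀([HCO3⁻]/[H2CO3*])
log₁₀(51.3) = +1.710
pH = 6.00 + (+1.710) = 7.71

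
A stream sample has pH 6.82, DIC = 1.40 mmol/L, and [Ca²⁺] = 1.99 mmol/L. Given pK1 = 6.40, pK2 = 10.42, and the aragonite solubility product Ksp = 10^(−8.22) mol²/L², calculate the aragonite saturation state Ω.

α₂ = 1 / (1 + [H⁺]/K2 + [H⁺]²/(K1K2)) = 1 / (1 + 10^+3.60 + 10^+3.18)
   = 1 / (1 + 3981.1 + 1513.6) = 1/5495.6 = 0.0001820
[CO3²⁻] = α₂ × DIC = 0.0001820 × 1.40 = 0.0002547 mmol/L = 0.2547 μmol/L
Ksp = 10^(−8.22) = 6.026×10^-9
Ω = [Ca²⁺][CO3²⁻]/Ksp = (1.99×10^-3)(2.547×10^-7) / 6.026×10^-9 = 0.0841

Ω = 0.0841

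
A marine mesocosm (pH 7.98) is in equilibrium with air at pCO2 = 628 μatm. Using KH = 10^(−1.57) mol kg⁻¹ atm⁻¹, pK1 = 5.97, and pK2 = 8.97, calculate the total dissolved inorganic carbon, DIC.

DIC = 1.92 mmol/kg

[CO2*] = KH · pCO2 = 10^(−1.57) × 628×10^-6 = 1.690×10^-5 mol/kg
α₀ = 1/(1 + K1/[H⁺] + K1K2/[H⁺]²) = 1/(1 + 10^+2.01 + 10^+1.02) = 0.008787
DIC = [CO2*]/α₀ = 1.690×10^-5 / 0.008787 = 1.92 mmol/kg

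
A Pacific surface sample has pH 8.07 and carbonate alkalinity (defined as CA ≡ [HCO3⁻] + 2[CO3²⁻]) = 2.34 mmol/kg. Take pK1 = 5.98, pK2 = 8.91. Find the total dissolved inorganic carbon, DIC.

DIC = 2.09 mmol/kg

CA = [HCO3⁻] + 2[CO3²⁻] = (α₁ + 2α₂)·DIC
At pH 8.07: [H⁺]/K1 = 10^-2.09 = 0.0081283, K2/[H⁺] = 10^-0.84 = 0.14454
α₁ = 1/(1 + 0.0081283 + 0.14454) = 1/1.1527 = 0.8675; α₂ = α₁·K2/[H⁺] = 0.1254
α₁ + 2α₂ = 1.1183
DIC = CA / (α₁ + 2α₂) = 2.34 / 1.1183 = 2.09 mmol/kg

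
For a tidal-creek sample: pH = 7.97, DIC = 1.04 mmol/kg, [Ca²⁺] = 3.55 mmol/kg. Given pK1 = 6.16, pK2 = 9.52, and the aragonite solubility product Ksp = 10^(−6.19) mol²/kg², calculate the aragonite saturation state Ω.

α₂ = 1 / (1 + [H⁺]/K2 + [H⁺]²/(K1K2)) = 1 / (1 + 10^+1.55 + 10^-0.26)
   = 1 / (1 + 35.481 + 0.54954) = 1/37.031 = 0.02700
[CO3²⁻] = α₂ × DIC = 0.02700 × 1.04 = 0.02808 mmol/kg
Ksp = 10^(−6.19) = 6.457×10^-7
Ω = [Ca²⁺][CO3²⁻]/Ksp = (3.55×10^-3)(2.808×10^-5) / 6.457×10^-7 = 0.154

Ω = 0.154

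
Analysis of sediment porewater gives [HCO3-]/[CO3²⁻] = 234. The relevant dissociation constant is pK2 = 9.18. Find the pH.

pH = 6.81

From K2 = [H⁺][CO3²⁻]/[HCO3-]:  pH = pK2 − log₁₀([HCO3-]/[CO3²⁻])
log₁₀(234) = +2.369
pH = 9.18 − (+2.369) = 6.81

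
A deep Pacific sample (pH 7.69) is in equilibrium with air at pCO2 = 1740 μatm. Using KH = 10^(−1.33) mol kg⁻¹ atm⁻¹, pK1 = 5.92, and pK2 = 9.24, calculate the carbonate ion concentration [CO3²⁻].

[CO3²⁻] = 0.135 mmol/kg

[CO2*] = KH · pCO2 = 10^(−1.33) × 1740×10^-6 = 8.139×10^-5 mol/kg
α₀ = 1/(1 + K1/[H⁺] + K1K2/[H⁺]²) = 1/(1 + 10^+1.77 + 10^+0.22) = 0.01625
DIC = [CO2*]/α₀ = 8.139×10^-5 / 0.01625 = 5.009 mmol/kg
[CO3²⁻] = α₂·DIC; α₂ = 0.02697, so [CO3²⁻] = 0.02697 × 5.009 = 0.135 mmol/kg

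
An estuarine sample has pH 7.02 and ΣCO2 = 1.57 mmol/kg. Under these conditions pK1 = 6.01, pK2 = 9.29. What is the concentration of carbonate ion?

[CO3²⁻] = 7.64 μmol/kg

α₂ = 1 / (1 + [H⁺]/K2 + [H⁺]²/(K1K2)) = 1 / (1 + 10^+2.27 + 10^+1.26)
   = 1 / (1 + 186.21 + 18.197) = 1/205.41 = 0.004868
[CO3²⁻] = α₂ × DIC = 0.004868 × 1.57 = 0.00764 mmol/kg = 7.64 μmol/kg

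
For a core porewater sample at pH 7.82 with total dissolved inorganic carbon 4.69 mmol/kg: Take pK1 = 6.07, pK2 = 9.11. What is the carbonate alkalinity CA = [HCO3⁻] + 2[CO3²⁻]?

CA = [HCO3⁻] + 2[CO3²⁻] = (α₁ + 2α₂)·DIC
At pH 7.82: [H⁺]/K1 = 10^-1.75 = 0.017783, K2/[H⁺] = 10^-1.29 = 0.051286
α₁ = 1/(1 + 0.017783 + 0.051286) = 1/1.0691 = 0.9354; α₂ = α₁·K2/[H⁺] = 0.04797
α₁ + 2α₂ = 1.0313
CA = 1.0313 × 4.69 = 4.84 mmol/kg

CA = 4.84 mmol/kg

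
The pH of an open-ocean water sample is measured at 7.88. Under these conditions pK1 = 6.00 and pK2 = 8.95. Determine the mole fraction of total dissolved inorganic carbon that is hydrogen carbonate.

α₁ = 1 / (1 + [H⁺]/K1 + K2/[H⁺]) = 1 / (1 + 10^-1.88 + 10^-1.07)
   = 1 / (1 + 0.013183 + 0.085114) = 1/1.0983 = 0.9105

α₁ = 0.911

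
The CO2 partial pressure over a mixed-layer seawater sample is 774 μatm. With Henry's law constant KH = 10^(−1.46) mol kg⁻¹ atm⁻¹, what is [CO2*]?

KH = 10^(−1.46) = 3.467×10^-2 mol kg⁻¹ atm⁻¹
[CO2*] = KH · pCO2 = 3.467×10^-2 × 774×10^-6 atm = 2.68×10^-5 mol/kg

[CO2*] = 26.8 μmol/kg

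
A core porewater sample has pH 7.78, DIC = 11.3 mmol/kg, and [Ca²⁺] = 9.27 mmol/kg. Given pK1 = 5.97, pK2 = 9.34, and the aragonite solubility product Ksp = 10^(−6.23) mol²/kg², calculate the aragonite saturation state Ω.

α₂ = 1 / (1 + [H⁺]/K2 + [H⁺]²/(K1K2)) = 1 / (1 + 10^+1.56 + 10^-0.25)
   = 1 / (1 + 36.308 + 0.56234) = 1/37.870 = 0.02641
[CO3²⁻] = α₂ × DIC = 0.02641 × 11.3 = 0.2984 mmol/kg
Ksp = 10^(−6.23) = 5.888×10^-7
Ω = [Ca²⁺][CO3²⁻]/Ksp = (9.27×10^-3)(2.984×10^-4) / 5.888×10^-7 = 4.70

Ω = 4.70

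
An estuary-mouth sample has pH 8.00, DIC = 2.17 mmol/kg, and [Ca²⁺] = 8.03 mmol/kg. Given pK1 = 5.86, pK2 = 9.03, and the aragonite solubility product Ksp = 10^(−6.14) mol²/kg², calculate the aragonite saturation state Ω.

Ω = 2.04

α₂ = 1 / (1 + [H⁺]/K2 + [H⁺]²/(K1K2)) = 1 / (1 + 10^+1.03 + 10^-1.11)
   = 1 / (1 + 10.715 + 0.077625) = 1/11.793 = 0.08480
[CO3²⁻] = α₂ × DIC = 0.08480 × 2.17 = 0.1840 mmol/kg
Ksp = 10^(−6.14) = 7.244×10^-7
Ω = [Ca²⁺][CO3²⁻]/Ksp = (8.03×10^-3)(1.840×10^-4) / 7.244×10^-7 = 2.04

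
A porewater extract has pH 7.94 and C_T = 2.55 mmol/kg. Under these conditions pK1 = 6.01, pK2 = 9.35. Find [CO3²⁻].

[CO3²⁻] = 0.0944 mmol/kg

α₂ = 1 / (1 + [H⁺]/K2 + [H⁺]²/(K1K2)) = 1 / (1 + 10^+1.41 + 10^-0.52)
   = 1 / (1 + 25.704 + 0.30200) = 1/27.006 = 0.03703
[CO3²⁻] = α₂ × DIC = 0.03703 × 2.55 = 0.0944 mmol/kg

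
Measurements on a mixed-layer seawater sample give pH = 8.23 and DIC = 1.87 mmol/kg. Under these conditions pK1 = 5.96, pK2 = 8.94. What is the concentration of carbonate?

α₂ = 1 / (1 + [H⁺]/K2 + [H⁺]²/(K1K2)) = 1 / (1 + 10^+0.71 + 10^-1.56)
   = 1 / (1 + 5.1286 + 0.027542) = 1/6.1562 = 0.1624
[CO3²⁻] = α₂ × DIC = 0.1624 × 1.87 = 0.304 mmol/kg

[CO3²⁻] = 0.304 mmol/kg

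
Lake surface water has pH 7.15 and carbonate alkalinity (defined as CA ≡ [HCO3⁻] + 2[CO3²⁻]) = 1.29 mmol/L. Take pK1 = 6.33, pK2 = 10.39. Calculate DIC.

CA = [HCO3⁻] + 2[CO3²⁻] = (α₁ + 2α₂)·DIC
At pH 7.15: [H⁺]/K1 = 10^-0.82 = 0.15136, K2/[H⁺] = 10^-3.24 = 0.00057544
α₁ = 1/(1 + 0.15136 + 0.00057544) = 1/1.1519 = 0.8681; α₂ = α₁·K2/[H⁺] = 0.0004995
α₁ + 2α₂ = 0.8691
DIC = CA / (α₁ + 2α₂) = 1.29 / 0.8691 = 1.48 mmol/L

DIC = 1.48 mmol/L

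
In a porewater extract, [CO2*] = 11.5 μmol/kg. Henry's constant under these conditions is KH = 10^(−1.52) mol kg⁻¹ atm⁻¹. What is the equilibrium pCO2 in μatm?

pCO2 = 381 μatm

KH = 10^(−1.52) = 3.020×10^-2 mol kg⁻¹ atm⁻¹
pCO2 = [CO2*]/KH = 11.5×10^-6 / 3.020×10^-2 = 3.81×10^-4 atm = 381 μatm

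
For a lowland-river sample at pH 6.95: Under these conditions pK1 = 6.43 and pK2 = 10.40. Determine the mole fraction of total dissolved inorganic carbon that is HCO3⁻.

α₁ = 0.768

α₁ = 1 / (1 + [H⁺]/K1 + K2/[H⁺]) = 1 / (1 + 10^-0.52 + 10^-3.45)
   = 1 / (1 + 0.30200 + 0.00035481) = 1/1.3023 = 0.7678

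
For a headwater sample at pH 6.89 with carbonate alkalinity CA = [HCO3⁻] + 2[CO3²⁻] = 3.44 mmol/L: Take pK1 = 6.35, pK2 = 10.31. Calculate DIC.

DIC = 4.43 mmol/L

CA = [HCO3⁻] + 2[CO3²⁻] = (α₁ + 2α₂)·DIC
At pH 6.89: [H⁺]/K1 = 10^-0.54 = 0.28840, K2/[H⁺] = 10^-3.42 = 0.00038019
α₁ = 1/(1 + 0.28840 + 0.00038019) = 1/1.2888 = 0.7759; α₂ = α₁·K2/[H⁺] = 0.0002950
α₁ + 2α₂ = 0.7765
DIC = CA / (α₁ + 2α₂) = 3.44 / 0.7765 = 4.43 mmol/L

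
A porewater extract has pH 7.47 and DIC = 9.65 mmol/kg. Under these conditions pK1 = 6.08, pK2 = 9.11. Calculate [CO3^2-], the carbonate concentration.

α₂ = 1 / (1 + [H⁺]/K2 + [H⁺]²/(K1K2)) = 1 / (1 + 10^+1.64 + 10^+0.25)
   = 1 / (1 + 43.652 + 1.7783) = 1/46.430 = 0.02154
[CO3²⁻] = α₂ × DIC = 0.02154 × 9.65 = 0.208 mmol/kg

[CO3²⁻] = 0.208 mmol/kg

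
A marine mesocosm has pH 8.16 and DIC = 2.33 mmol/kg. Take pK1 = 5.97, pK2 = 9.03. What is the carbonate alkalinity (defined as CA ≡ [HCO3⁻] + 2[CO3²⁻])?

CA = [HCO3⁻] + 2[CO3²⁻] = (α₁ + 2α₂)·DIC
At pH 8.16: [H⁺]/K1 = 10^-2.19 = 0.0064565, K2/[H⁺] = 10^-0.87 = 0.13490
α₁ = 1/(1 + 0.0064565 + 0.13490) = 1/1.1414 = 0.8762; α₂ = α₁·K2/[H⁺] = 0.1182
α₁ + 2α₂ = 1.1125
CA = 1.1125 × 2.33 = 2.59 mmol/kg

CA = 2.59 mmol/kg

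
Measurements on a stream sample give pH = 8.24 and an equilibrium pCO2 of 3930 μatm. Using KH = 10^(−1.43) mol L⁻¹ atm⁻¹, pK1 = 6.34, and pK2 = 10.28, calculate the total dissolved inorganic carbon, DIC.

DIC = 11.9 mmol/L

[CO2*] = KH · pCO2 = 10^(−1.43) × 3930×10^-6 = 1.460×10^-4 mol/L
α₀ = 1/(1 + K1/[H⁺] + K1K2/[H⁺]²) = 1/(1 + 10^+1.90 + 10^-0.14) = 0.01232
DIC = [CO2*]/α₀ = 1.460×10^-4 / 0.01232 = 11.9 mmol/L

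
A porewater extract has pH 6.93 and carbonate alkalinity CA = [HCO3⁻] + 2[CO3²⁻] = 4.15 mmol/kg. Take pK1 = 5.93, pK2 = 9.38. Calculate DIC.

CA = [HCO3⁻] + 2[CO3²⁻] = (α₁ + 2α₂)·DIC
At pH 6.93: [H⁺]/K1 = 10^-1.00 = 0.10000, K2/[H⁺] = 10^-2.45 = 0.0035481
α₁ = 1/(1 + 0.10000 + 0.0035481) = 1/1.1035 = 0.9062; α₂ = α₁·K2/[H⁺] = 0.003215
α₁ + 2α₂ = 0.9126
DIC = CA / (α₁ + 2α₂) = 4.15 / 0.9126 = 4.55 mmol/kg

DIC = 4.55 mmol/kg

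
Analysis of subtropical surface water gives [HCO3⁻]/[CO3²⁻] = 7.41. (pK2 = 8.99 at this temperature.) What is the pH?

From K2 = [H⁺][CO3²⁻]/[HCO3⁻]:  pH = pK2 − log₁₀([HCO3⁻]/[CO3²⁻])
log₁₀(7.41) = +0.870
pH = 8.99 − (+0.870) = 8.12

pH = 8.12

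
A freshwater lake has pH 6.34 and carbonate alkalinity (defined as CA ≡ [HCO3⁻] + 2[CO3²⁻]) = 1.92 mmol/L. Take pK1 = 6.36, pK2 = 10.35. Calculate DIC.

DIC = 3.93 mmol/L

CA = [HCO3⁻] + 2[CO3²⁻] = (α₁ + 2α₂)·DIC
At pH 6.34: [H⁺]/K1 = 10^0.02 = 1.0471, K2/[H⁺] = 10^-4.01 = 9.7724×10^-5
α₁ = 1/(1 + 1.0471 + 9.7724×10^-5) = 1/2.0472 = 0.4885; α₂ = α₁·K2/[H⁺] = 4.773×10^-5
α₁ + 2α₂ = 0.4886
DIC = CA / (α₁ + 2α₂) = 1.92 / 0.4886 = 3.93 mmol/L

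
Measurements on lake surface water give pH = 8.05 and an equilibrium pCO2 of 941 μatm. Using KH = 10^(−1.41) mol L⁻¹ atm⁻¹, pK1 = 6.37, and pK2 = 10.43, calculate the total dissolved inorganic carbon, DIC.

DIC = 1.80 mmol/L

[CO2*] = KH · pCO2 = 10^(−1.41) × 941×10^-6 = 3.661×10^-5 mol/L
α₀ = 1/(1 + K1/[H⁺] + K1K2/[H⁺]²) = 1/(1 + 10^+1.68 + 10^-0.70) = 0.02038
DIC = [CO2*]/α₀ = 3.661×10^-5 / 0.02038 = 1.80 mmol/L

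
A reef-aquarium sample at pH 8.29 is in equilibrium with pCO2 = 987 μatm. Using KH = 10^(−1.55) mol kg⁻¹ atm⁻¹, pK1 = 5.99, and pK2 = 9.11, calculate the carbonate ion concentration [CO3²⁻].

[CO3²⁻] = 0.840 mmol/kg

[CO2*] = KH · pCO2 = 10^(−1.55) × 987×10^-6 = 2.782×10^-5 mol/kg
α₀ = 1/(1 + K1/[H⁺] + K1K2/[H⁺]²) = 1/(1 + 10^+2.30 + 10^+1.48) = 0.004334
DIC = [CO2*]/α₀ = 2.782×10^-5 / 0.004334 = 6.418 mmol/kg
[CO3²⁻] = α₂·DIC; α₂ = 0.1309, so [CO3²⁻] = 0.1309 × 6.418 = 0.840 mmol/kg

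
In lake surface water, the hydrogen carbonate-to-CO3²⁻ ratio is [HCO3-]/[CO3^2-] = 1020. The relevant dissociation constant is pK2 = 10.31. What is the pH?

pH = 7.30

From K2 = [H⁺][CO3^2-]/[HCO3-]:  pH = pK2 − log₁₀([HCO3-]/[CO3^2-])
log₁₀(1020) = +3.009
pH = 10.31 − (+3.009) = 7.30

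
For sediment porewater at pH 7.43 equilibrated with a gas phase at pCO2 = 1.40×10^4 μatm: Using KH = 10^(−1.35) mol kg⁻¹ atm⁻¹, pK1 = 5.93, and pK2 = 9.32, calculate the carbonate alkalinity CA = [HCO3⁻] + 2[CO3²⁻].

CA = 20.3 mmol/kg

[CO2*] = KH · pCO2 = 10^(−1.35) × 1.40×10^4×10^-6 = 6.254×10^-4 mol/kg
α₀ = 1/(1 + K1/[H⁺] + K1K2/[H⁺]²) = 1/(1 + 10^+1.50 + 10^-0.39) = 0.03028
DIC = [CO2*]/α₀ = 6.254×10^-4 / 0.03028 = 20.66 mmol/kg
CA = (α₁ + 2α₂)·DIC = (0.9574 + 2×0.01233) × 20.66 = 20.3 mmol/kg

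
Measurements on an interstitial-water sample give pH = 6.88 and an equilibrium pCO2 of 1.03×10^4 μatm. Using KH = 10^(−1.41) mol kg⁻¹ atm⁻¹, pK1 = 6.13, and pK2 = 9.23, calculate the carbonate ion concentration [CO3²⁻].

[CO3²⁻] = 10.1 μmol/kg

[CO2*] = KH · pCO2 = 10^(−1.41) × 1.03×10^4×10^-6 = 4.007×10^-4 mol/kg
α₀ = 1/(1 + K1/[H⁺] + K1K2/[H⁺]²) = 1/(1 + 10^+0.75 + 10^-1.60) = 0.1504
DIC = [CO2*]/α₀ = 4.007×10^-4 / 0.1504 = 2.664 mmol/kg
[CO3²⁻] = α₂·DIC; α₂ = 0.003778, so [CO3²⁻] = 0.003778 × 2.664 = 0.0101 mmol/kg = 10.1 μmol/kg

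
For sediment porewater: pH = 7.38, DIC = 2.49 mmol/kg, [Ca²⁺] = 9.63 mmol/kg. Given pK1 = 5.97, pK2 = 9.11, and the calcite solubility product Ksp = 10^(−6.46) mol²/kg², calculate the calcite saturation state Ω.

Ω = 1.22

α₂ = 1 / (1 + [H⁺]/K2 + [H⁺]²/(K1K2)) = 1 / (1 + 10^+1.73 + 10^+0.32)
   = 1 / (1 + 53.703 + 2.0893) = 1/56.792 = 0.01761
[CO3²⁻] = α₂ × DIC = 0.01761 × 2.49 = 0.04384 mmol/kg
Ksp = 10^(−6.46) = 3.467×10^-7
Ω = [Ca²⁺][CO3²⁻]/Ksp = (9.63×10^-3)(4.384×10^-5) / 3.467×10^-7 = 1.22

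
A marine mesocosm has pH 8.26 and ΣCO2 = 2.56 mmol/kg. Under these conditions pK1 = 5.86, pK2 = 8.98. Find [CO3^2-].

[CO3²⁻] = 0.408 mmol/kg

α₂ = 1 / (1 + [H⁺]/K2 + [H⁺]²/(K1K2)) = 1 / (1 + 10^+0.72 + 10^-1.68)
   = 1 / (1 + 5.2481 + 0.020893) = 1/6.2690 = 0.1595
[CO3²⁻] = α₂ × DIC = 0.1595 × 2.56 = 0.408 mmol/kg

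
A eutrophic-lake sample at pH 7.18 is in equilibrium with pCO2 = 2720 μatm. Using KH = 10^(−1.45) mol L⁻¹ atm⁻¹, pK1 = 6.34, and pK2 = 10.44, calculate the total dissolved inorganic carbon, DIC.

[CO2*] = KH · pCO2 = 10^(−1.45) × 2720×10^-6 = 9.651×10^-5 mol/L
α₀ = 1/(1 + K1/[H⁺] + K1K2/[H⁺]²) = 1/(1 + 10^+0.84 + 10^-2.42) = 0.1262
DIC = [CO2*]/α₀ = 9.651×10^-5 / 0.1262 = 0.765 mmol/L

DIC = 0.765 mmol/L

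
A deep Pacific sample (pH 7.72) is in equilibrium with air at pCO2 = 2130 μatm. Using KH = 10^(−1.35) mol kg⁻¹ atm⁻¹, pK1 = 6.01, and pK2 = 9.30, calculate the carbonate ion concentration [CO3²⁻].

[CO3²⁻] = 0.128 mmol/kg

[CO2*] = KH · pCO2 = 10^(−1.35) × 2130×10^-6 = 9.514×10^-5 mol/kg
α₀ = 1/(1 + K1/[H⁺] + K1K2/[H⁺]²) = 1/(1 + 10^+1.71 + 10^+0.13) = 0.01864
DIC = [CO2*]/α₀ = 9.514×10^-5 / 0.01864 = 5.103 mmol/kg
[CO3²⁻] = α₂·DIC; α₂ = 0.02515, so [CO3²⁻] = 0.02515 × 5.103 = 0.128 mmol/kg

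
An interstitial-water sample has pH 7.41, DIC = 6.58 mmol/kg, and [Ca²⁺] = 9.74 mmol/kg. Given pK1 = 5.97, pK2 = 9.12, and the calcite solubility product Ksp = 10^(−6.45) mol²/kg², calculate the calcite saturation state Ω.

α₂ = 1 / (1 + [H⁺]/K2 + [H⁺]²/(K1K2)) = 1 / (1 + 10^+1.71 + 10^+0.27)
   = 1 / (1 + 51.286 + 1.8621) = 1/54.148 = 0.01847
[CO3²⁻] = α₂ × DIC = 0.01847 × 6.58 = 0.1215 mmol/kg
Ksp = 10^(−6.45) = 3.548×10^-7
Ω = [Ca²⁺][CO3²⁻]/Ksp = (9.74×10^-3)(1.215×10^-4) / 3.548×10^-7 = 3.34

Ω = 3.34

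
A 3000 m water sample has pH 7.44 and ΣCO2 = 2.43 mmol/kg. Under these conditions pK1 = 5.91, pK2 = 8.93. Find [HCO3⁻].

α₁ = 1 / (1 + [H⁺]/K1 + K2/[H⁺]) = 1 / (1 + 10^-1.53 + 10^-1.49)
   = 1 / (1 + 0.029512 + 0.032359) = 1/1.0619 = 0.9417
[HCO3⁻] = α₁ × DIC = 0.9417 × 2.43 = 2.29 mmol/kg

[HCO3⁻] = 2.29 mmol/kg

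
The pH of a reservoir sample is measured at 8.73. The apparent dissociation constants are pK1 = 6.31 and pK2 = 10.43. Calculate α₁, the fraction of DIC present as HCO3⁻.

α₁ = 0.977

α₁ = 1 / (1 + [H⁺]/K1 + K2/[H⁺]) = 1 / (1 + 10^-2.42 + 10^-1.70)
   = 1 / (1 + 0.0038019 + 0.019953) = 1/1.0238 = 0.9768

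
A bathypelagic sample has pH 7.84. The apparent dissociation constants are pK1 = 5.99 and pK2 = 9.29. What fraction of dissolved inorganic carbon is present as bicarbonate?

α₁ = 0.953

α₁ = 1 / (1 + [H⁺]/K1 + K2/[H⁺]) = 1 / (1 + 10^-1.85 + 10^-1.45)
   = 1 / (1 + 0.014125 + 0.035481) = 1/1.0496 = 0.9527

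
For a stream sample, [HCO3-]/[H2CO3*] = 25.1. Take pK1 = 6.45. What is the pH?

pH = 7.85

From K1 = [H⁺][HCO3-]/[H2CO3*]:  pH = pK1 + log₁₀([HCO3-]/[H2CO3*])
log₁₀(25.1) = +1.400
pH = 6.45 + (+1.400) = 7.85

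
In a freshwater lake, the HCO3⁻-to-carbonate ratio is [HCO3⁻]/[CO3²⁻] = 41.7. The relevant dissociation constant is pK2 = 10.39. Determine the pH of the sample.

From K2 = [H⁺][CO3²⁻]/[HCO3⁻]:  pH = pK2 − log₁₀([HCO3⁻]/[CO3²⁻])
log₁₀(41.7) = +1.620
pH = 10.39 − (+1.620) = 8.77

pH = 8.77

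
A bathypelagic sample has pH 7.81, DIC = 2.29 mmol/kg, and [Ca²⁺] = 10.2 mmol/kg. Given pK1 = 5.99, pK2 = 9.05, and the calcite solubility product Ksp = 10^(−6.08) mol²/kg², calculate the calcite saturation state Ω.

Ω = 1.51

α₂ = 1 / (1 + [H⁺]/K2 + [H⁺]²/(K1K2)) = 1 / (1 + 10^+1.24 + 10^-0.58)
   = 1 / (1 + 17.378 + 0.26303) = 1/18.641 = 0.05365
[CO3²⁻] = α₂ × DIC = 0.05365 × 2.29 = 0.1228 mmol/kg
Ksp = 10^(−6.08) = 8.318×10^-7
Ω = [Ca²⁺][CO3²⁻]/Ksp = (10.2×10^-3)(1.228×10^-4) / 8.318×10^-7 = 1.51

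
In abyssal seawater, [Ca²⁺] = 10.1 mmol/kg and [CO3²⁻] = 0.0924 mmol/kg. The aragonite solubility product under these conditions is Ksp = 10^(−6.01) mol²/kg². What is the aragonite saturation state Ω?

Ksp = 10^(−6.01) = 9.772×10^-7
Ω = [Ca²⁺][CO3²⁻]/Ksp = (10.1×10^-3)(0.0924×10^-3) / 9.772×10^-7 = 0.955

Ω = 0.955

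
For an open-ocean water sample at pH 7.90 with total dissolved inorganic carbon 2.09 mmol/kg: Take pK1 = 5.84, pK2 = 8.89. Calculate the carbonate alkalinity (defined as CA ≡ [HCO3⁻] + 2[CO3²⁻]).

CA = 2.27 mmol/kg

CA = [HCO3⁻] + 2[CO3²⁻] = (α₁ + 2α₂)·DIC
At pH 7.90: [H⁺]/K1 = 10^-2.06 = 0.0087096, K2/[H⁺] = 10^-0.99 = 0.10233
α₁ = 1/(1 + 0.0087096 + 0.10233) = 1/1.1110 = 0.9001; α₂ = α₁·K2/[H⁺] = 0.09210
α₁ + 2α₂ = 1.0843
CA = 1.0843 × 2.09 = 2.27 mmol/kg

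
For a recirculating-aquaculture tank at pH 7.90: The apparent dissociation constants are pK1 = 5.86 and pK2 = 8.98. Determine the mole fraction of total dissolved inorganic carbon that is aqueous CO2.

α₀ = 0.00835

α₀ = 1 / (1 + K1/[H⁺] + K1K2/[H⁺]²) = 1 / (1 + 10^+2.04 + 10^+0.96)
   = 1 / (1 + 109.65 + 9.1201) = 1/119.77 = 0.008349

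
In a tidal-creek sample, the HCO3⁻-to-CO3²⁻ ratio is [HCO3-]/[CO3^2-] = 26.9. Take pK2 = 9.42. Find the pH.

pH = 7.99

From K2 = [H⁺][CO3^2-]/[HCO3-]:  pH = pK2 − log₁₀([HCO3-]/[CO3^2-])
log₁₀(26.9) = +1.430
pH = 9.42 − (+1.430) = 7.99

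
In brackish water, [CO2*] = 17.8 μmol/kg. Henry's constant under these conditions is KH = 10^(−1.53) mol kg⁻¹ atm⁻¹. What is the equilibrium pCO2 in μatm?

KH = 10^(−1.53) = 2.951×10^-2 mol kg⁻¹ atm⁻¹
pCO2 = [CO2*]/KH = 17.8×10^-6 / 2.951×10^-2 = 6.03×10^-4 atm = 603 μatm

pCO2 = 603 μatm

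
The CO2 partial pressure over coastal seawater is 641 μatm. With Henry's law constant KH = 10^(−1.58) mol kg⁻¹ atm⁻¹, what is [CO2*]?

KH = 10^(−1.58) = 2.630×10^-2 mol kg⁻¹ atm⁻¹
[CO2*] = KH · pCO2 = 2.630×10^-2 × 641×10^-6 atm = 1.69×10^-5 mol/kg

[CO2*] = 16.9 μmol/kg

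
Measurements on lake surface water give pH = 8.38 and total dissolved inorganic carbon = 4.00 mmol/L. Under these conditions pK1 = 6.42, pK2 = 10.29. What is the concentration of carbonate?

[CO3²⁻] = 0.0481 mmol/L

α₂ = 1 / (1 + [H⁺]/K2 + [H⁺]²/(K1K2)) = 1 / (1 + 10^+1.91 + 10^-0.05)
   = 1 / (1 + 81.283 + 0.89125) = 1/83.174 = 0.01202
[CO3²⁻] = α₂ × DIC = 0.01202 × 4.00 = 0.0481 mmol/L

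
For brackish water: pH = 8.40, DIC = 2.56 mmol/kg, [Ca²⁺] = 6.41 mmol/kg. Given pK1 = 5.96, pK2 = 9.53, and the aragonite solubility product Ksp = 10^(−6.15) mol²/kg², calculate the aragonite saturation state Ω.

α₂ = 1 / (1 + [H⁺]/K2 + [H⁺]²/(K1K2)) = 1 / (1 + 10^+1.13 + 10^-1.31)
   = 1 / (1 + 13.490 + 0.048978) = 1/14.539 = 0.06878
[CO3²⁻] = α₂ × DIC = 0.06878 × 2.56 = 0.1761 mmol/kg
Ksp = 10^(−6.15) = 7.079×10^-7
Ω = [Ca²⁺][CO3²⁻]/Ksp = (6.41×10^-3)(1.761×10^-4) / 7.079×10^-7 = 1.59

Ω = 1.59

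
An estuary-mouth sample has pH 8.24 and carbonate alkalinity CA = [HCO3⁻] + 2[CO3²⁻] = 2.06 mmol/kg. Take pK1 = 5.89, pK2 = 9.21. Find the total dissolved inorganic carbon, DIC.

CA = [HCO3⁻] + 2[CO3²⁻] = (α₁ + 2α₂)·DIC
At pH 8.24: [H⁺]/K1 = 10^-2.35 = 0.0044668, K2/[H⁺] = 10^-0.97 = 0.10715
α₁ = 1/(1 + 0.0044668 + 0.10715) = 1/1.1116 = 0.8996; α₂ = α₁·K2/[H⁺] = 0.09639
α₁ + 2α₂ = 1.0924
DIC = CA / (α₁ + 2α₂) = 2.06 / 1.0924 = 1.89 mmol/kg

DIC = 1.89 mmol/kg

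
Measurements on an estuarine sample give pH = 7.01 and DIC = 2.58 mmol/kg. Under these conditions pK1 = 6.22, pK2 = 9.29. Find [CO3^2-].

α₂ = 1 / (1 + [H⁺]/K2 + [H⁺]²/(K1K2)) = 1 / (1 + 10^+2.28 + 10^+1.49)
   = 1 / (1 + 190.55 + 30.903) = 1/222.45 = 0.004495
[CO3²⁻] = α₂ × DIC = 0.004495 × 2.58 = 0.0116 mmol/kg = 11.6 μmol/kg

[CO3²⁻] = 11.6 μmol/kg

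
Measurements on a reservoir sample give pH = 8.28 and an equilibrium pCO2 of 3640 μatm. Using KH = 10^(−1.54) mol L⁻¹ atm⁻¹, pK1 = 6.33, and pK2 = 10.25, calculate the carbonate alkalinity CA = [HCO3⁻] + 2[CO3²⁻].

CA = 9.56 mmol/L

[CO2*] = KH · pCO2 = 10^(−1.54) × 3640×10^-6 = 1.050×10^-4 mol/L
α₀ = 1/(1 + K1/[H⁺] + K1K2/[H⁺]²) = 1/(1 + 10^+1.95 + 10^-0.02) = 0.01098
DIC = [CO2*]/α₀ = 1.050×10^-4 / 0.01098 = 9.561 mmol/L
CA = (α₁ + 2α₂)·DIC = (0.9785 + 2×0.01049) × 9.561 = 9.56 mmol/L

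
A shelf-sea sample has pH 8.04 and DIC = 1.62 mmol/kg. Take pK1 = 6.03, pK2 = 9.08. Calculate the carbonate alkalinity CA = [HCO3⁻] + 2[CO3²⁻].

CA = 1.74 mmol/kg

CA = [HCO3⁻] + 2[CO3²⁻] = (α₁ + 2α₂)·DIC
At pH 8.04: [H⁺]/K1 = 10^-2.01 = 0.0097724, K2/[H⁺] = 10^-1.04 = 0.091201
α₁ = 1/(1 + 0.0097724 + 0.091201) = 1/1.1010 = 0.9083; α₂ = α₁·K2/[H⁺] = 0.08284
α₁ + 2α₂ = 1.0740
CA = 1.0740 × 1.62 = 1.74 mmol/kg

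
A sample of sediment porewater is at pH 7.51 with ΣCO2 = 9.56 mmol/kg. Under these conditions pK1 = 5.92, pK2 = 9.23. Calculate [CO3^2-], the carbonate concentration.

α₂ = 1 / (1 + [H⁺]/K2 + [H⁺]²/(K1K2)) = 1 / (1 + 10^+1.72 + 10^+0.13)
   = 1 / (1 + 52.481 + 1.3490) = 1/54.830 = 0.01824
[CO3²⁻] = α₂ × DIC = 0.01824 × 9.56 = 0.174 mmol/kg

[CO3²⁻] = 0.174 mmol/kg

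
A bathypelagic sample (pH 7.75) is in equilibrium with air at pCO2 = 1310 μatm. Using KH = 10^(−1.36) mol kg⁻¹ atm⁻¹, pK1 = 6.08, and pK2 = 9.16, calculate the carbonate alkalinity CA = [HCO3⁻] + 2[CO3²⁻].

[CO2*] = KH · pCO2 = 10^(−1.36) × 1310×10^-6 = 5.718×10^-5 mol/kg
α₀ = 1/(1 + K1/[H⁺] + K1K2/[H⁺]²) = 1/(1 + 10^+1.67 + 10^+0.26) = 0.02016
DIC = [CO2*]/α₀ = 5.718×10^-5 / 0.02016 = 2.836 mmol/kg
CA = (α₁ + 2α₂)·DIC = (0.9431 + 2×0.03669) × 2.836 = 2.88 mmol/kg

CA = 2.88 mmol/kg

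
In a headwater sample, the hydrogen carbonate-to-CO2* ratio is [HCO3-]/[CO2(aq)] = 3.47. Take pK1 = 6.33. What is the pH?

pH = 6.87

From K1 = [H⁺][HCO3-]/[CO2(aq)]:  pH = pK1 + log₁₀([HCO3-]/[CO2(aq)])
log₁₀(3.47) = +0.540
pH = 6.33 + (+0.540) = 6.87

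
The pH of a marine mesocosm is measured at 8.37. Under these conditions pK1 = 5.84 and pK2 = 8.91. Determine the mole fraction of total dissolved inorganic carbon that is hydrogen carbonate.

α₁ = 0.774

α₁ = 1 / (1 + [H⁺]/K1 + K2/[H⁺]) = 1 / (1 + 10^-2.53 + 10^-0.54)
   = 1 / (1 + 0.0029512 + 0.28840) = 1/1.2914 = 0.7744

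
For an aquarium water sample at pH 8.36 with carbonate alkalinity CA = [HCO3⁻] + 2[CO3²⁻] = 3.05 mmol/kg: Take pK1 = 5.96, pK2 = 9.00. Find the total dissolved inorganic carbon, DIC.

CA = [HCO3⁻] + 2[CO3²⁻] = (α₁ + 2α₂)·DIC
At pH 8.36: [H⁺]/K1 = 10^-2.40 = 0.0039811, K2/[H⁺] = 10^-0.64 = 0.22909
α₁ = 1/(1 + 0.0039811 + 0.22909) = 1/1.2331 = 0.8110; α₂ = α₁·K2/[H⁺] = 0.1858
α₁ + 2α₂ = 1.1826
DIC = CA / (α₁ + 2α₂) = 3.05 / 1.1826 = 2.58 mmol/kg

DIC = 2.58 mmol/kg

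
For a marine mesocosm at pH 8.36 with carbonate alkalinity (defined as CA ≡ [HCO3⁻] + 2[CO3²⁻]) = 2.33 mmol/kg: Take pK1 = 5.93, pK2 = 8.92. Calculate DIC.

CA = [HCO3⁻] + 2[CO3²⁻] = (α₁ + 2α₂)·DIC
At pH 8.36: [H⁺]/K1 = 10^-2.43 = 0.0037154, K2/[H⁺] = 10^-0.56 = 0.27542
α₁ = 1/(1 + 0.0037154 + 0.27542) = 1/1.2791 = 0.7818; α₂ = α₁·K2/[H⁺] = 0.2153
α₁ + 2α₂ = 1.2124
DIC = CA / (α₁ + 2α₂) = 2.33 / 1.2124 = 1.92 mmol/kg

DIC = 1.92 mmol/kg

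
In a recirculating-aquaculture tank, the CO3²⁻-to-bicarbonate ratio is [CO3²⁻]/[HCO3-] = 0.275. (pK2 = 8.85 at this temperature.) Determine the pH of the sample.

pH = 8.29

From K2 = [H⁺][CO3²⁻]/[HCO3-]:  pH = pK2 + log₁₀([CO3²⁻]/[HCO3-])
log₁₀(0.275) = -0.561
pH = 8.85 + (-0.561) = 8.29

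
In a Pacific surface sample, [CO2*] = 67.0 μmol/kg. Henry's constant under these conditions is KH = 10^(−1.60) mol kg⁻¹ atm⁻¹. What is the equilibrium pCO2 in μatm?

pCO2 = 2670 μatm

KH = 10^(−1.60) = 2.512×10^-2 mol kg⁻¹ atm⁻¹
pCO2 = [CO2*]/KH = 67.0×10^-6 / 2.512×10^-2 = 2.67×10^-3 atm = 2670 μatm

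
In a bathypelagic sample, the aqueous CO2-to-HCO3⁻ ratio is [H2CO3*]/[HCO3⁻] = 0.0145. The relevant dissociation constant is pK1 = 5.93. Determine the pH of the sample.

From K1 = [H⁺][HCO3⁻]/[H2CO3*]:  pH = pK1 − log₁₀([H2CO3*]/[HCO3⁻])
log₁₀(0.0145) = -1.839
pH = 5.93 − (-1.839) = 7.77

pH = 7.77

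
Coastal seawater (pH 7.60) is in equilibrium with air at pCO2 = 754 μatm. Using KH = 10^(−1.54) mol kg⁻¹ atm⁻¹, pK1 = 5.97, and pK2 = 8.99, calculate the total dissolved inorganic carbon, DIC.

[CO2*] = KH · pCO2 = 10^(−1.54) × 754×10^-6 = 2.175×10^-5 mol/kg
α₀ = 1/(1 + K1/[H⁺] + K1K2/[H⁺]²) = 1/(1 + 10^+1.63 + 10^+0.24) = 0.02203
DIC = [CO2*]/α₀ = 2.175×10^-5 / 0.02203 = 0.987 mmol/kg

DIC = 0.987 mmol/kg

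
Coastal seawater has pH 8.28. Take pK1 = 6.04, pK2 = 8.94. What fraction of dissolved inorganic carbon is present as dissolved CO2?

α₀ = 0.00470

α₀ = 1 / (1 + K1/[H⁺] + K1K2/[H⁺]²) = 1 / (1 + 10^+2.24 + 10^+1.58)
   = 1 / (1 + 173.78 + 38.019) = 1/212.80 = 0.004699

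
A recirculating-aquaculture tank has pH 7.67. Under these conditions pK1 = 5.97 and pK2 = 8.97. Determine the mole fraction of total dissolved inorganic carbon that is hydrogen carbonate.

α₁ = 0.935

α₁ = 1 / (1 + [H⁺]/K1 + K2/[H⁺]) = 1 / (1 + 10^-1.70 + 10^-1.30)
   = 1 / (1 + 0.019953 + 0.050119) = 1/1.0701 = 0.9345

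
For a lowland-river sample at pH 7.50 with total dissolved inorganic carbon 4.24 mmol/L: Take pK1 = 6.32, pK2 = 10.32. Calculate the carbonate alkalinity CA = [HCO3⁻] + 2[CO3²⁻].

CA = 3.98 mmol/L

CA = [HCO3⁻] + 2[CO3²⁻] = (α₁ + 2α₂)·DIC
At pH 7.50: [H⁺]/K1 = 10^-1.18 = 0.066069, K2/[H⁺] = 10^-2.82 = 0.0015136
α₁ = 1/(1 + 0.066069 + 0.0015136) = 1/1.0676 = 0.9367; α₂ = α₁·K2/[H⁺] = 0.001418
α₁ + 2α₂ = 0.9395
CA = 0.9395 × 4.24 = 3.98 mmol/L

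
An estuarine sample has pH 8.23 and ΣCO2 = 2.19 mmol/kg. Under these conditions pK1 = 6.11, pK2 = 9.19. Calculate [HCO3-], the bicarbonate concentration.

α₁ = 1 / (1 + [H⁺]/K1 + K2/[H⁺]) = 1 / (1 + 10^-2.12 + 10^-0.96)
   = 1 / (1 + 0.0075858 + 0.10965) = 1/1.1172 = 0.8951
[HCO3⁻] = α₁ × DIC = 0.8951 × 2.19 = 1.96 mmol/kg

[HCO3⁻] = 1.96 mmol/kg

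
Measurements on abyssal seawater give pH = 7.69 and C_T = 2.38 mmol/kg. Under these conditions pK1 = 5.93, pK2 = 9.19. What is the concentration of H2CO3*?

α₀ = 1 / (1 + K1/[H⁺] + K1K2/[H⁺]²) = 1 / (1 + 10^+1.76 + 10^+0.26)
   = 1 / (1 + 57.544 + 1.8197) = 1/60.364 = 0.01657
[CO2*] = α₀ × DIC = 0.01657 × 2.38 = 0.0394 mmol/kg

[CO2*] = 0.0394 mmol/kg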